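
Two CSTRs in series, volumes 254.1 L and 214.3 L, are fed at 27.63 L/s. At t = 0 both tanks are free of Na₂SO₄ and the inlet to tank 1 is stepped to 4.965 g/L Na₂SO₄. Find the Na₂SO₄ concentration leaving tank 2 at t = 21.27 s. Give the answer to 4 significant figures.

3.550 g/L

Each tank obeys Vᵢ dCᵢ/dt = Q(Cᵢ₋₁ − Cᵢ), so τᵢ = Vᵢ/Q.
τ₁ = 254.1/27.63 = 9.19653 s; τ₂ = 214.3/27.63 = 7.75606 s.
Solving the cascade with C₁(0)=C₂(0)=0 gives C₂(t) = C_in[1 − (τ₁ e^(−t/τ₁) − τ₂ e^(−t/τ₂))/(τ₁ − τ₂)].
At t = 21.27: e^(−t/τ₁) = 0.0989807, e^(−t/τ₂) = 0.0644174.
C₂ = 4.965·[1 − (9.19653·0.0989807 − 7.75606·0.0644174)/(1.44046)] = 4.965·0.714916 = 3.54956 g/L.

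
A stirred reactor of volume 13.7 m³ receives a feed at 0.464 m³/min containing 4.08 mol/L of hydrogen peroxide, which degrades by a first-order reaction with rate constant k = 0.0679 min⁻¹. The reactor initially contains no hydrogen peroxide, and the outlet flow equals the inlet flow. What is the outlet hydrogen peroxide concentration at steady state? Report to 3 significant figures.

1.36 mol/L

V dC/dt = Q(C_in − C) − k V C.
At steady state: 0 = Q C_in − (Q + kV) C_ss, so C_ss = Q C_in/(Q + kV).
C_ss = 0.464·4.08/(0.464 + 0.0679·13.7) = 1.8931/1.3942 = 1.3578 mol/L.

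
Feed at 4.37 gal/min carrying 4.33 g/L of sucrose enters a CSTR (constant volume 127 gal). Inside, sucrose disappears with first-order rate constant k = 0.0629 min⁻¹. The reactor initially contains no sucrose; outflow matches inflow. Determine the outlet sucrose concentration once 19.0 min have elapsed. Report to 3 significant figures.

V dC/dt = Q(C_in − C) − k V C.
This is linear with rate a = Q/V + k = 0.097309 min⁻¹.
C_ss = Q C_in/(Q + kV) = 1.5311 g/L; C(t) = C_ss + (C₀ − C_ss) e^(−a t).
C(19.0) = 1.5311 + (-1.5311)·e^(−0.097309·19.0) = 1.5311 + (-1.5311)·0.15741 = 1.2901 g/L.

1.29 g/L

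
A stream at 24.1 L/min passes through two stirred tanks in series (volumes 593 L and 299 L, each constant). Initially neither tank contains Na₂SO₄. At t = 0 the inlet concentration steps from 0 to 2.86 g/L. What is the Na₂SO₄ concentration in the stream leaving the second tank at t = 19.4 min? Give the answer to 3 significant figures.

Species balance on tank i: dCᵢ/dt = (Cᵢ₋₁ − Cᵢ)/τᵢ with τᵢ = Vᵢ/Q.
τ₁ = 593/24.1 = 24.606 min; τ₂ = 299/24.1 = 12.407 min.
Solving the cascade with C₁(0)=C₂(0)=0 gives C₂(t) = C_in[1 − (τ₁ e^(−t/τ₁) − τ₂ e^(−t/τ₂))/(τ₁ − τ₂)].
At t = 19.4: e^(−t/τ₁) = 0.45456, e^(−t/τ₂) = 0.20936.
C₂ = 2.86·[1 − (24.606·0.45456 − 12.407·0.20936)/(12.199)] = 2.86·0.29608 = 0.84679 g/L.

0.847 g/L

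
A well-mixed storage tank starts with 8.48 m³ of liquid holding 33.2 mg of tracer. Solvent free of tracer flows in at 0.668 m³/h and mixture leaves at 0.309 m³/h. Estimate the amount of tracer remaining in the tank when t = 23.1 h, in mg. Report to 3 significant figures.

18.5 mg

Let m(t) be the amount of tracer. Volume: V(t) = V₀ + (Q_in − Q_out) t = 8.48 + 0.35900 t; V(23.1) = 16.773 m³.
Solute balance: dm/dt = 0 − Q_out C = −Q_out m/V(t).
Separate: dm/m = −Q_out dt/V(t) ⇒ ln(m/m₀) = −(Q_out/(Q_in−Q_out)) ln(V/V₀).
m = m₀ (V₀/V)^(Q_out/(Q_in−Q_out)) = 33.2 × (8.48/16.773)^(0.86072) = 18.458 mg.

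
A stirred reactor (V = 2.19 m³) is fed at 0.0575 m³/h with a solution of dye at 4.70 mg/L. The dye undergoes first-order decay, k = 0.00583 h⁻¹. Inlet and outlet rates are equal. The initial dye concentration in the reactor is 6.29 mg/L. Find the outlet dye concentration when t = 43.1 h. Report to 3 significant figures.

V dC/dt = Q(C_in − C) − k V C.
dC/dt = (Q/V) C_in − (Q/V + k) C; effective rate a = Q/V + k = 0.026256 + 0.00583 = 0.032086 h⁻¹.
C_ss = Q C_in/(Q + kV) = 3.8460 mg/L; C(t) = C_ss + (C₀ − C_ss) e^(−a t).
C(43.1) = 3.8460 + (2.4440)·e^(−0.032086·43.1) = 3.8460 + (2.4440)·0.25085 = 4.4591 mg/L.

4.46 mg/L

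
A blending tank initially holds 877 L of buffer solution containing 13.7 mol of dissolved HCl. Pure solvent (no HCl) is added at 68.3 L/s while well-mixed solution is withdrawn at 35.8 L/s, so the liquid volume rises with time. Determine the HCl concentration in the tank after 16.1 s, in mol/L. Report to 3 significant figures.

0.00584 mol/L

Total volume: dV/dt = Q_in − Q_out = 32.500 L/s, so V(t) = 877 + 32.500 t and V(16.1) = 1400.2 L.
Solute balance: dm/dt = 0 − Q_out C = −Q_out m/V(t).
dm/m = −Q_out dt/(V₀ + 32.500 t); integrating gives ln(m/m₀) = −(Q_out/(Q_in−Q_out)) ln(V/V₀).
m = m₀ (V₀/V)^(Q_out/(Q_in−Q_out)) = 13.7 × (877/1400.2)^(1.1015) = 8.1824 mol.
C = m/V = 8.1824/1400.2 = 0.0058435 mol/L.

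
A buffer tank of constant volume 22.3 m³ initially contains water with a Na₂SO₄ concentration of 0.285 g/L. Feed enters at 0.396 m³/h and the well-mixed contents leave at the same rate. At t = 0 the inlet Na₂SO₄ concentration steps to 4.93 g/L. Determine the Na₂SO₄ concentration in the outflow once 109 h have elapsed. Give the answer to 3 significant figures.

Accumulation = in − out for the solute gives V dC/dt = Q(C_in − C).
So dC/dt = (C_in − C)/τ with τ = V/Q = 22.3/0.396 = 56.313 h.
C approaches C_in exponentially: C(t) = C_in + (C₀ − C_in) e^(−t/τ).
C(109) = 4.93 + (0.285 − 4.93)·e^(−109/56.313) = 4.93 + (-4.6450)·0.14434 = 4.2596 g/L.

4.26 g/L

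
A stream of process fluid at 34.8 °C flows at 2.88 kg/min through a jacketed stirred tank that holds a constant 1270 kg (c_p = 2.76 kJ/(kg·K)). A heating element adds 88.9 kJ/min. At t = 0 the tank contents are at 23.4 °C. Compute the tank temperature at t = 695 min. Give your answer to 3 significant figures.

41.3 °C

First-law balance (no shaft work): M c_p dT/dt = ṁ c_p (T_in − T) + 88.9.
Rearrange: dT/dt = (T_ss − T)/τ with τ = M/ṁ = 440.97 min and T_ss = T_in + Q̇/(ṁ c_p) = 45.984 °C.
Solution: T(t) = T_ss + (T₀ − T_ss) e^(−t/τ).
T(695) = 45.984 + (-22.584)·e^(−695/440.97) = 45.984 + (-22.584)·0.20679 = 41.314 °C.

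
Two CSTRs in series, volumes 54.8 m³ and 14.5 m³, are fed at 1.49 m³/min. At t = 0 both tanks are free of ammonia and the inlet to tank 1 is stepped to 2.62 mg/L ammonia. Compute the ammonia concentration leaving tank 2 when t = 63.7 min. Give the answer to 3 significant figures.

1.99 mg/L

Each tank obeys Vᵢ dCᵢ/dt = Q(Cᵢ₋₁ − Cᵢ), so τᵢ = Vᵢ/Q.
τ₁ = 54.8/1.49 = 36.779 min; τ₂ = 14.5/1.49 = 9.7315 min.
Tank 1: C₁ = C_in(1 − e^(−t/τ₁)). Tank 2 (τ₁ ≠ τ₂): C₂ = C_in[1 − (τ₁ e^(−t/τ₁) − τ₂ e^(−t/τ₂))/(τ₁ − τ₂)].
At t = 63.7: e^(−t/τ₁) = 0.17693, e^(−t/τ₂) = 0.0014362.
C₂ = 2.62·[1 − (36.779·0.17693 − 9.7315·0.0014362)/(27.047)] = 2.62·0.75992 = 1.9910 mg/L.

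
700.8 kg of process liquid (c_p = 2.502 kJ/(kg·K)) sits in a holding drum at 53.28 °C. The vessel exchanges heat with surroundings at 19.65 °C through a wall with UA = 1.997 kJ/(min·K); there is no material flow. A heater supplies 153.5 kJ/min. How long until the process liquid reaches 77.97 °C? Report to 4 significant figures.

M c_p dT/dt = −UA(T − T_amb) + Q̇.
τ = M c_p/UA = 878.018 min; T_ss = T_amb + Q̇/UA = 19.65 + 153.5/1.997 = 96.5153 °C.
T(t) = T_ss + (T₀ − T_ss)e^(−t/τ); set T = 77.97:
t = −τ ln[(T − T_ss)/(T₀ − T_ss)] = −878.018 · ln(0.428939) = 743.190 min.

743.2 min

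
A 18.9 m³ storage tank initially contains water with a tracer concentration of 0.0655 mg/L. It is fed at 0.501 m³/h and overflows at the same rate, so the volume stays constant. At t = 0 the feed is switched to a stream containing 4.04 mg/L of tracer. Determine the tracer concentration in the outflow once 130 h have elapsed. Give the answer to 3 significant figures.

3.91 mg/L

Mass balance on the solute (V constant): V dC/dt = Q(C_in − C).
Rewrite as dC/dt + C/τ = C_in/τ, τ = V/Q = 37.725 h.
Integrating: C(t) = C_in + (C₀ − C_in) e^(−t/τ).
C(130) = 4.04 + (0.0655 − 4.04)·e^(−130/37.725) = 4.04 + (-3.9745)·0.031872 = 3.9133 mg/L.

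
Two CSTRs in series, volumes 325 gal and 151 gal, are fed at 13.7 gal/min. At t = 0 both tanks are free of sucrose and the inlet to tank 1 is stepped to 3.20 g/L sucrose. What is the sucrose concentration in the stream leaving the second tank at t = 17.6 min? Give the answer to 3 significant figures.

0.916 g/L

Time constants: τᵢ = Vᵢ/Q for each well-mixed tank.
τ₁ = 325/13.7 = 23.723 min; τ₂ = 151/13.7 = 11.022 min.
Solving the cascade with C₁(0)=C₂(0)=0 gives C₂(t) = C_in[1 − (τ₁ e^(−t/τ₁) − τ₂ e^(−t/τ₂))/(τ₁ − τ₂)].
At t = 17.6: e^(−t/τ₁) = 0.47620, e^(−t/τ₂) = 0.20254.
C₂ = 3.20·[1 − (23.723·0.47620 − 11.022·0.20254)/(12.701)] = 3.20·0.28630 = 0.91617 g/L.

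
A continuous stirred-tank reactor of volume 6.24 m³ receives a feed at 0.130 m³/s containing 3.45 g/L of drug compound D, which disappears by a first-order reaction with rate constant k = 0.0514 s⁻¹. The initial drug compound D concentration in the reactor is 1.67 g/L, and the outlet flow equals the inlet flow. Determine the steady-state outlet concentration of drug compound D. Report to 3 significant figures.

V dC/dt = Q(C_in − C) − k V C.
Steady state (dC/dt = 0): C_ss = Q C_in/(Q + kV) = C_in/(1 + kV/Q).
C_ss = 0.130·3.45/(0.130 + 0.0514·6.24) = 0.44850/0.45074 = 0.99504 g/L.

0.995 g/L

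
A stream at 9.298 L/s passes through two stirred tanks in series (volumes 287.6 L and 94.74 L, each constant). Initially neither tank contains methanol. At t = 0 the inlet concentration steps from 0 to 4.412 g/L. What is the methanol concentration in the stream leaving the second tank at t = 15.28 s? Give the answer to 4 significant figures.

Species balance on tank i: dCᵢ/dt = (Cᵢ₋₁ − Cᵢ)/τᵢ with τᵢ = Vᵢ/Q.
τ₁ = 287.6/9.298 = 30.9314 s; τ₂ = 94.74/9.298 = 10.1893 s.
Solving the cascade with C₁(0)=C₂(0)=0 gives C₂(t) = C_in[1 − (τ₁ e^(−t/τ₁) − τ₂ e^(−t/τ₂))/(τ₁ − τ₂)].
At t = 15.28: e^(−t/τ₁) = 0.610183, e^(−t/τ₂) = 0.223216.
C₂ = 4.412·[1 − (30.9314·0.610183 − 10.1893·0.223216)/(20.7421)] = 4.412·0.199725 = 0.881186 g/L.

0.8812 g/L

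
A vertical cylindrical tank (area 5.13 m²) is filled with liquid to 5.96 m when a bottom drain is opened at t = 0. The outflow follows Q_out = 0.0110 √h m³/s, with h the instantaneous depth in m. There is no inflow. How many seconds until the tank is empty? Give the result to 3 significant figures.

2280 s

A dh/dt = −Q_out = −0.0110 √h.
This is separable: 2 d(√h)/dt = −0.0110/A, so √h = √h₀ − (0.0110/(2A)) t.
Set h = 0: 2√h₀ = (0.0110/A) t_empty ⇒ t_empty = 2A√h₀/0.0110.
t_empty = 2·5.13·√5.96/0.0110 = 10.260·2.4413/0.0110 = 2277.1 s.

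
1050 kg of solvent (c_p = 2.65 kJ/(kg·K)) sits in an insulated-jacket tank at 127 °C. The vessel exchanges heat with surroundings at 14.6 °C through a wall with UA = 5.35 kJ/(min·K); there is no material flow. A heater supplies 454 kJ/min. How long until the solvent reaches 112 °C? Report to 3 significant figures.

409 min

Lumped-capacitance energy balance: M c_p dT/dt = UA(T_amb − T) + Q̇.
τ = M c_p/UA = 520.09 min; T_ss = T_amb + Q̇/UA = 14.6 + 454/5.35 = 99.460 °C.
T(t) = T_ss + (T₀ − T_ss)e^(−t/τ); set T = 112:
t = −τ ln[(T − T_ss)/(T₀ − T_ss)] = −520.09 · ln(0.45534) = 409.16 min.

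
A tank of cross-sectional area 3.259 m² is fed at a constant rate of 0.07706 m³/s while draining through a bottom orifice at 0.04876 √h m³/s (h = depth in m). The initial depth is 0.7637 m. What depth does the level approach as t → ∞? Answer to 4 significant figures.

2.498 m

Unsteady balance on liquid volume: A dh/dt = Q_in − 0.04876 √h. At steady state dh/dt = 0:
Q_in = 0.04876 √h_ss ⇒ √h_ss = 0.07706/0.04876 = 1.58039.
h_ss = 1.58039² = 2.49764 m. (Since h₀ = 0.7637 m < h_ss, the level will rise toward this value.)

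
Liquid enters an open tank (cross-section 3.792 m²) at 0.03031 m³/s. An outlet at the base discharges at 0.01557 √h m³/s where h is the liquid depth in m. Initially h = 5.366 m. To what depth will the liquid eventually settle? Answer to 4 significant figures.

3.790 m

Level balance: A dh/dt = 0.03031 − 0.01557 √h. Setting dh/dt = 0:
Q_in = 0.01557 √h_ss ⇒ √h_ss = 0.03031/0.01557 = 1.94669.
h_ss = 1.94669² = 3.78961 m. (Since h₀ = 5.366 m > h_ss, the level will fall toward this value.)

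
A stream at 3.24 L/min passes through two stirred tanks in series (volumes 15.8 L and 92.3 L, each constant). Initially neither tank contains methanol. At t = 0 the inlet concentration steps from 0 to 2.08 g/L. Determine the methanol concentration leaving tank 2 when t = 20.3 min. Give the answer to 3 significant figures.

Species balance on tank i: dCᵢ/dt = (Cᵢ₋₁ − Cᵢ)/τᵢ with τᵢ = Vᵢ/Q.
τ₁ = 15.8/3.24 = 4.8765 min; τ₂ = 92.3/3.24 = 28.488 min.
Tank 1: C₁ = C_in(1 − e^(−t/τ₁)). Tank 2 (τ₁ ≠ τ₂): C₂ = C_in[1 − (τ₁ e^(−t/τ₁) − τ₂ e^(−t/τ₂))/(τ₁ − τ₂)].
At t = 20.3: e^(−t/τ₁) = 0.015564, e^(−t/τ₂) = 0.49037.
C₂ = 2.08·[1 − (4.8765·0.015564 − 28.488·0.49037)/(-23.611)] = 2.08·0.41156 = 0.85605 g/L.

0.856 g/L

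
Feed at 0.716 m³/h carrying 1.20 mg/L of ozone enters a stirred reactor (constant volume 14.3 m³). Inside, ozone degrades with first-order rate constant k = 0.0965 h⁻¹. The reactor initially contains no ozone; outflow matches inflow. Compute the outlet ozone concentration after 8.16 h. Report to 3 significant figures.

Accumulation = in − out − consumed: V dC/dt = Q C_in − Q C − k V C.
This is linear with rate a = Q/V + k = 0.14657 h⁻¹.
C_ss = Q C_in/(Q + kV) = 0.40993 mg/L; C(t) = C_ss + (C₀ − C_ss) e^(−a t).
C(8.16) = 0.40993 + (-0.40993)·e^(−0.14657·8.16) = 0.40993 + (-0.40993)·0.30240 = 0.28597 mg/L.

0.286 mg/L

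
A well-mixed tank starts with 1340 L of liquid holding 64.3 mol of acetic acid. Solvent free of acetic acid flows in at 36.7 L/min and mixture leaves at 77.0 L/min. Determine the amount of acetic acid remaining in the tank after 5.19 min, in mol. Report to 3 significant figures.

Total volume: dV/dt = Q_in − Q_out = -40.300 L/min, so V(t) = 1340 − 40.300 t and V(5.19) = 1130.8 L.
Solute balance: dm/dt = 0 − Q_out C = −Q_out m/V(t).
dm/m = −Q_out dt/(V₀ − 40.300 t); integrating gives ln(m/m₀) = −(Q_out/(Q_in−Q_out)) ln(V/V₀).
m = m₀ (V₀/V)^(Q_out/(Q_in−Q_out)) = 64.3 × (1340/1130.8)^(-1.9107) = 46.493 mol.

46.5 mol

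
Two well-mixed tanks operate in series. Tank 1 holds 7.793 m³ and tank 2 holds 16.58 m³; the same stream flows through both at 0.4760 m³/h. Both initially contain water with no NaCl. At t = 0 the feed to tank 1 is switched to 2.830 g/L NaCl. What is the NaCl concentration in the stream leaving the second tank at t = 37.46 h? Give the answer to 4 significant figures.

1.263 g/L

Species balance on tank i: dCᵢ/dt = (Cᵢ₋₁ − Cᵢ)/τᵢ with τᵢ = Vᵢ/Q.
τ₁ = 7.793/0.4760 = 16.3718 h; τ₂ = 16.58/0.4760 = 34.8319 h.
Tank 1: C₁ = C_in(1 − e^(−t/τ₁)). Tank 2 (τ₁ ≠ τ₂): C₂ = C_in[1 − (τ₁ e^(−t/τ₁) − τ₂ e^(−t/τ₂))/(τ₁ − τ₂)].
At t = 37.46: e^(−t/τ₁) = 0.101462, e^(−t/τ₂) = 0.341144.
C₂ = 2.830·[1 − (16.3718·0.101462 − 34.8319·0.341144)/(-18.4601)] = 2.830·0.446287 = 1.26299 g/L.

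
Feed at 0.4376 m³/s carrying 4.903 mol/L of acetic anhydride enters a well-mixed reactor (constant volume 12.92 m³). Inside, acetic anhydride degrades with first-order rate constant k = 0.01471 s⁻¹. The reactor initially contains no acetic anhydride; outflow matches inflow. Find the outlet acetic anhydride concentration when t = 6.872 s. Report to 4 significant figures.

V dC/dt = Q(C_in − C) − k V C.
This is linear with rate a = Q/V + k = 0.0485800 s⁻¹.
C_ss = Q C_in/(Q + kV) = 3.41837 mol/L; C(t) = C_ss + (C₀ − C_ss) e^(−a t).
C(6.872) = 3.41837 + (-3.41837)·e^(−0.0485800·6.872) = 3.41837 + (-3.41837)·0.716167 = 0.970246 mol/L.

0.9702 mol/L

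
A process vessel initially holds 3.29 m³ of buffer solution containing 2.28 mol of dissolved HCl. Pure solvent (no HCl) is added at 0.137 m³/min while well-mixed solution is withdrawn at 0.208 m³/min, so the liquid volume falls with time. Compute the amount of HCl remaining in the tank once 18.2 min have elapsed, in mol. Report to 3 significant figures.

Total volume: dV/dt = Q_in − Q_out = -0.071000 m³/min, so V(t) = 3.29 − 0.071000 t and V(18.2) = 1.9978 m³.
Solute balance: dm/dt = 0 − Q_out C = −Q_out m/V(t).
dm/m = −Q_out dt/(V₀ − 0.071000 t); integrating gives ln(m/m₀) = −(Q_out/(Q_in−Q_out)) ln(V/V₀).
m = m₀ (V₀/V)^(Q_out/(Q_in−Q_out)) = 2.28 × (3.29/1.9978)^(-2.9296) = 0.52876 mol.

0.529 mol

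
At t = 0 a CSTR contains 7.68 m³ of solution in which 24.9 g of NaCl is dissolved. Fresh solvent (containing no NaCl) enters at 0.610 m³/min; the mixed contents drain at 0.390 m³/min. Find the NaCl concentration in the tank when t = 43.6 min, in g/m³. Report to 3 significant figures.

Total volume: dV/dt = Q_in − Q_out = 0.22000 m³/min, so V(t) = 7.68 + 0.22000 t and V(43.6) = 17.272 m³.
Solute balance: dm/dt = 0 − Q_out C = −Q_out m/V(t).
dm/m = −Q_out dt/(V₀ + 0.22000 t); integrating gives ln(m/m₀) = −(Q_out/(Q_in−Q_out)) ln(V/V₀).
m = m₀ (V₀/V)^(Q_out/(Q_in−Q_out)) = 24.9 × (7.68/17.272)^(1.7727) = 5.9188 g.
C = m/V = 5.9188/17.272 = 0.34268 g/m³.

0.343 g/m³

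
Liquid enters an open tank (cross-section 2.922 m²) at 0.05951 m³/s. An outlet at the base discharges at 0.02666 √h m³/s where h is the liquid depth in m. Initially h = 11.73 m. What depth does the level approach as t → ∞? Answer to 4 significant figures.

4.983 m

A dh/dt = Q_in − 0.02666 √h. Steady state requires inflow = outflow:
Q_in = 0.02666 √h_ss ⇒ √h_ss = 0.05951/0.02666 = 2.23218.
h_ss = 2.23218² = 4.98264 m. (Since h₀ = 11.73 m > h_ss, the level will fall toward this value.)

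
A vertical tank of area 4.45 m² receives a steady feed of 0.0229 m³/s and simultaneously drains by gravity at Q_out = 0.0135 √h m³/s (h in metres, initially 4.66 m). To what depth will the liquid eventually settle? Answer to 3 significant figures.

Unsteady balance on liquid volume: A dh/dt = Q_in − 0.0135 √h. At steady state dh/dt = 0:
Q_in = 0.0135 √h_ss ⇒ √h_ss = 0.0229/0.0135 = 1.6963.
h_ss = 1.6963² = 2.8774 m. (Since h₀ = 4.66 m > h_ss, the level will fall toward this value.)

2.88 m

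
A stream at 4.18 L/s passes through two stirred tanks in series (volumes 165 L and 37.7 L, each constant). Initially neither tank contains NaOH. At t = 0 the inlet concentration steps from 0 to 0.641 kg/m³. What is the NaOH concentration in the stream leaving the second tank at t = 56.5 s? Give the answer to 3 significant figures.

Time constants: τᵢ = Vᵢ/Q for each well-mixed tank.
τ₁ = 165/4.18 = 39.474 s; τ₂ = 37.7/4.18 = 9.0191 s.
Solving the cascade with C₁(0)=C₂(0)=0 gives C₂(t) = C_in[1 − (τ₁ e^(−t/τ₁) − τ₂ e^(−t/τ₂))/(τ₁ − τ₂)].
At t = 56.5: e^(−t/τ₁) = 0.23899, e^(−t/τ₂) = 0.0019027.
C₂ = 0.641·[1 − (39.474·0.23899 − 9.0191·0.0019027)/(30.455)] = 0.641·0.69080 = 0.44280 kg/m³.

0.443 kg/m³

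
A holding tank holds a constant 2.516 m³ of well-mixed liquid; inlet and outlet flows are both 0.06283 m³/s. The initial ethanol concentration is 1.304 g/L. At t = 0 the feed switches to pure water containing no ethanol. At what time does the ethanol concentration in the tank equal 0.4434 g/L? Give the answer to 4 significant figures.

43.20 s

Mass balance on the solute (V constant): V dC/dt = Q(C_in − C), so τ = V/Q = 40.0446 s.
C(t) = C_in + (C₀ − C_in) e^(−t/τ). Set C = 0.4434 and solve for t:
e^(−t/τ) = (C − C_in)/(C₀ − C_in) = (0.4434 − 0)/(1.304 − 0) = 0.340031
t = −τ ln(…) = 40.0446 × 1.07872 = 43.1969 s.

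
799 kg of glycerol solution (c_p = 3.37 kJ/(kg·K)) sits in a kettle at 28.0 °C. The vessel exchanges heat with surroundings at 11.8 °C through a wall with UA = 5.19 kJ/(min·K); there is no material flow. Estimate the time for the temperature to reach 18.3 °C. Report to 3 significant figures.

M c_p dT/dt = −UA(T − T_amb).
τ = M c_p/UA = 518.81 min; T_ss = T_amb = 11.800 °C.
T(t) = T_ss + (T₀ − T_ss)e^(−t/τ); set T = 18.3:
t = −τ ln[(T − T_ss)/(T₀ − T_ss)] = −518.81 · ln(0.40123) = 473.78 min.

474 min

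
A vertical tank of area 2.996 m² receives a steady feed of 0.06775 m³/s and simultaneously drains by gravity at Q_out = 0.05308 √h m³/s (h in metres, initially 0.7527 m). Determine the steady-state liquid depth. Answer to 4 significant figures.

1.629 m

Level balance: A dh/dt = 0.06775 − 0.05308 √h. Setting dh/dt = 0:
Q_in = 0.05308 √h_ss ⇒ √h_ss = 0.06775/0.05308 = 1.27638.
h_ss = 1.27638² = 1.62913 m. (Since h₀ = 0.7527 m < h_ss, the level will rise toward this value.)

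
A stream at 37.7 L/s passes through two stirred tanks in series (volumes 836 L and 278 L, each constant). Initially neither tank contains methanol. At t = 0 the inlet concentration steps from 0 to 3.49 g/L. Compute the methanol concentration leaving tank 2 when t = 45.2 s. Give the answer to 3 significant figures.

Species balance on tank i: dCᵢ/dt = (Cᵢ₋₁ − Cᵢ)/τᵢ with τᵢ = Vᵢ/Q.
τ₁ = 836/37.7 = 22.175 s; τ₂ = 278/37.7 = 7.3740 s.
Solving the cascade with C₁(0)=C₂(0)=0 gives C₂(t) = C_in[1 − (τ₁ e^(−t/τ₁) − τ₂ e^(−t/τ₂))/(τ₁ − τ₂)].
At t = 45.2: e^(−t/τ₁) = 0.13025, e^(−t/τ₂) = 0.0021774.
C₂ = 3.49·[1 − (22.175·0.13025 − 7.3740·0.0021774)/(14.801)] = 3.49·0.80595 = 2.8128 g/L.

2.81 g/L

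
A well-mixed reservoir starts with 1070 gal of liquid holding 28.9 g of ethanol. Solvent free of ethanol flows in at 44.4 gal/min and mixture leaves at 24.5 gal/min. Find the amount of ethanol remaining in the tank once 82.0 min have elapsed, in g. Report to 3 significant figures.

Total volume: dV/dt = Q_in − Q_out = 19.900 gal/min, so V(t) = 1070 + 19.900 t and V(82.0) = 2701.8 gal.
Species balance (pure solvent in): dm/dt = −Q_out · m/V(t).
Separate: dm/m = −Q_out dt/V(t) ⇒ ln(m/m₀) = −(Q_out/(Q_in−Q_out)) ln(V/V₀).
m = m₀ (V₀/V)^(Q_out/(Q_in−Q_out)) = 28.9 × (1070/2701.8)^(1.2312) = 9.2394 g.

9.24 g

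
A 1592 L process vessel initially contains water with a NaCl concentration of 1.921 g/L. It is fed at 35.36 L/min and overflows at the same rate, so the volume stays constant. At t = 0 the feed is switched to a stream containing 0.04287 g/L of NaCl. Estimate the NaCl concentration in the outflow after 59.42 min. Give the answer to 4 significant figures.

0.5447 g/L

Mass balance on the solute (V constant): V dC/dt = Q(C_in − C).
So dC/dt = (C_in − C)/τ with τ = V/Q = 1592/35.36 = 45.0226 min.
This is linear first-order; C(t) = C_in + (C₀ − C_in) e^(−t/τ).
C(59.42) = 0.04287 + (1.921 − 0.04287)·e^(−59.42/45.0226) = 0.04287 + (1.87813)·0.267194 = 0.544695 g/L.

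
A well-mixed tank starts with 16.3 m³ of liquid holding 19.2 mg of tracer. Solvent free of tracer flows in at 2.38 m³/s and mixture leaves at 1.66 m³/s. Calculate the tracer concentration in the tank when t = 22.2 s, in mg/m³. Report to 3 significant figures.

0.123 mg/m³

Let m(t) be the amount of tracer. Volume: V(t) = V₀ + (Q_in − Q_out) t = 16.3 + 0.72000 t; V(22.2) = 32.284 m³.
No tracer enters, so dm/dt = −Q_out · (m/V).
dm/m = −Q_out dt/(V₀ + 0.72000 t); integrating gives ln(m/m₀) = −(Q_out/(Q_in−Q_out)) ln(V/V₀).
m = m₀ (V₀/V)^(Q_out/(Q_in−Q_out)) = 19.2 × (16.3/32.284)^(2.3056) = 3.9720 mg.
C = m/V = 3.9720/32.284 = 0.12303 mg/m³.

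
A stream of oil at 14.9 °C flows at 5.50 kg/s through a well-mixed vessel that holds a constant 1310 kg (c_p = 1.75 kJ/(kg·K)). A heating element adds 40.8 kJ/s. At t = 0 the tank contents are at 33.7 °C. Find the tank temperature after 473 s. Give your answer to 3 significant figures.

M c_p dT/dt = ṁ c_p (T_in − T) + Q̇.
τ = M/ṁ = 238.18 s; T_ss = T_in + Q̇/(ṁ c_p) = 14.9 + 40.8/(5.50·1.75) = 19.139 °C.
T approaches T_ss exponentially: T(t) = T_ss + (T₀ − T_ss) e^(−t/τ).
T(473) = 19.139 + (14.561)·e^(−473/238.18) = 19.139 + (14.561)·0.13726 = 21.138 °C.

21.1 °C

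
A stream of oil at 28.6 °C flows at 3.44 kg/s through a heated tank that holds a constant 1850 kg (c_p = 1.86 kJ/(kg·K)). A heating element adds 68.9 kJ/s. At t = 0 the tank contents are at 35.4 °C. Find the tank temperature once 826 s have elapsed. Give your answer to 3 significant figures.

38.5 °C

Heat balance on the well-mixed liquid: M c_p dT/dt = ṁ c_p (T_in − T) + 68.9.
Rearrange: dT/dt = (T_ss − T)/τ with τ = M/ṁ = 537.79 s and T_ss = T_in + Q̇/(ṁ c_p) = 39.368 °C.
Solution: T(t) = T_ss + (T₀ − T_ss) e^(−t/τ).
T(826) = 39.368 + (-3.9683)·e^(−826/537.79) = 39.368 + (-3.9683)·0.21526 = 38.514 °C.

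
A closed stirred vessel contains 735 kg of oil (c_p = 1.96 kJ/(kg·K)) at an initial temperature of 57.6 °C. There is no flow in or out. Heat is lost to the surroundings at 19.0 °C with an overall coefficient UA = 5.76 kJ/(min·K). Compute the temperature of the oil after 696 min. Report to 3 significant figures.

M c_p dT/dt = −UA(T − T_amb).
dT/dt = (T_ss − T)/τ with T_ss = T_amb = 19.000 °C, τ = M c_p/UA = 735·1.96/5.76 = 250.10 min.
T approaches T_ss exponentially: T(t) = T_ss + (T₀ − T_ss) e^(−t/τ).
T(696) = 19.000 + (38.600)·0.061863 = 21.388 °C.

21.4 °C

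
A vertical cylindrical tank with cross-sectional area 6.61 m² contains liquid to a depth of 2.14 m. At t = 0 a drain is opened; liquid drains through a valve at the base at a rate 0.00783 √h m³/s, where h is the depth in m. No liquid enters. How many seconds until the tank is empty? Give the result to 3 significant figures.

With no inflow, A dh/dt = −0.00783 √h.
Separate and integrate: 2(√h − √h₀) = −(0.00783/A) t.
Set h = 0: 2√h₀ = (0.00783/A) t_empty ⇒ t_empty = 2A√h₀/0.00783.
t_empty = 2·6.61·√2.14/0.00783 = 13.220·1.4629/0.00783 = 2469.9 s.

2470 s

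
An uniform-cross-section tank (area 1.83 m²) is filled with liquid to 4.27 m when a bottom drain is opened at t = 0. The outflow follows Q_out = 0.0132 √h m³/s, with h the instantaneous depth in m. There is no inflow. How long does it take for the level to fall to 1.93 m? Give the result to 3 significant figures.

188 s

Accumulation of liquid (constant cross-section A): A dh/dt = −0.0132 √h.
Separate and integrate: 2(√h − √h₀) = −(0.0132/A) t.
t = 2A(√h₀ − √h)/0.0132 = 2·1.83·(√4.27 − √1.93)/0.0132
  = 3.6600 × (2.0664 − 1.3892) / 0.0132 = 187.76 s.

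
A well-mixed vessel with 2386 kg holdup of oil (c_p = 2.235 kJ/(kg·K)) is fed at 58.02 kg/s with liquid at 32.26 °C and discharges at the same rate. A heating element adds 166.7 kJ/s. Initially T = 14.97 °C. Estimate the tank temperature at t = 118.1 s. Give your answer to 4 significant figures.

32.49 °C

Energy balance: M c_p dT/dt = ṁ c_p (T_in − T) + 166.7.
τ = M/ṁ = 41.1238 s; T_ss = T_in + Q̇/(ṁ c_p) = 32.26 + 166.7/(58.02·2.235) = 33.5455 °C.
Integrating: T(t) = T_ss + (T₀ − T_ss) e^(−t/τ).
T(118.1) = 33.5455 + (-18.5755)·e^(−118.1/41.1238) = 33.5455 + (-18.5755)·0.0565958 = 32.4942 °C.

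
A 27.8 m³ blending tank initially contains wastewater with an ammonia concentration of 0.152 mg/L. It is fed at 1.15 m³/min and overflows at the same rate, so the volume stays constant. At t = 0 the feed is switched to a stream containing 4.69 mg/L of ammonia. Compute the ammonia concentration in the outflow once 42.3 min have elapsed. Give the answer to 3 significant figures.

3.90 mg/L

Mass balance on the solute (V constant): V dC/dt = Q(C_in − C).
So dC/dt = (C_in − C)/τ with τ = V/Q = 27.8/1.15 = 24.174 min.
Integrating: C(t) = C_in + (C₀ − C_in) e^(−t/τ).
C(42.3) = 4.69 + (0.152 − 4.69)·e^(−42.3/24.174) = 4.69 + (-4.5380)·0.17381 = 3.9013 mg/L.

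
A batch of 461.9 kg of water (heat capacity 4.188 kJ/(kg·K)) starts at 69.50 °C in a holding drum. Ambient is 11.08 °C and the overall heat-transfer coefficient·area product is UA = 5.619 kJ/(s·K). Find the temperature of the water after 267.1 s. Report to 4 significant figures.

37.97 °C

Energy balance: M c_p dT/dt = −UA(T − T_amb).
dT/dt = (T_ss − T)/τ with T_ss = T_amb = 11.0800 °C, τ = M c_p/UA = 461.9·4.188/5.619 = 344.267 s.
Solution: T(t) = T_ss + (T₀ − T_ss) e^(−t/τ).
T(267.1) = 11.0800 + (58.4200)·0.460312 = 37.9714 °C.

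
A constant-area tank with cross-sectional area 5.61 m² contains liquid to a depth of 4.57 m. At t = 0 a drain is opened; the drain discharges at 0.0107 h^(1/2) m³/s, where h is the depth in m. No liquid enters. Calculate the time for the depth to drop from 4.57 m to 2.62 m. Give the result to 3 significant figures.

Accumulation of liquid (constant cross-section A): A dh/dt = −0.0107 √h.
Separate and integrate: 2(√h − √h₀) = −(0.0107/A) t.
t = 2A(√h₀ − √h)/0.0107 = 2·5.61·(√4.57 − √2.62)/0.0107
  = 11.220 × (2.1378 − 1.6186) / 0.0107 = 544.34 s.

544 s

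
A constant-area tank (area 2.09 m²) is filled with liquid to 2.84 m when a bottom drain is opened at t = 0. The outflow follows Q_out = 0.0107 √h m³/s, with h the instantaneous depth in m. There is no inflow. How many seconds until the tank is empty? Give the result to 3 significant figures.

A dh/dt = −Q_out = −0.0107 √h.
This is separable: 2 d(√h)/dt = −0.0107/A, so √h = √h₀ − (0.0107/(2A)) t.
Tank is empty when √h = 0: t_empty = 2A√h₀/0.0107.
t_empty = 2·2.09·√2.84/0.0107 = 4.1800·1.6852/0.0107 = 658.34 s.

658 s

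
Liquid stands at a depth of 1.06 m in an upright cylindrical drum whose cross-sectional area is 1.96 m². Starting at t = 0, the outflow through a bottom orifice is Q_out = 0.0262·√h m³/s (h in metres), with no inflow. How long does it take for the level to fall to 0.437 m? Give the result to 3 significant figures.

With no inflow, A dh/dt = −0.0262 √h.
Separate and integrate: 2(√h − √h₀) = −(0.0262/A) t.
t = 2A(√h₀ − √h)/0.0262 = 2·1.96·(√1.06 − √0.437)/0.0262
  = 3.9200 × (1.0296 − 0.66106) / 0.0262 = 55.135 s.

55.1 s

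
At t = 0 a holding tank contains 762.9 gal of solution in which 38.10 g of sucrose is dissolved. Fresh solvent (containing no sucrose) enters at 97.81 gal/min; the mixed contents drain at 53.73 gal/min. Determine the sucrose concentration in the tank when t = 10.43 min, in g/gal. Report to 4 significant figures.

0.01754 g/gal

Let m(t) be the amount of sucrose. Volume: V(t) = V₀ + (Q_in − Q_out) t = 762.9 + 44.0800 t; V(10.43) = 1222.65 gal.
Solute balance: dm/dt = 0 − Q_out C = −Q_out m/V(t).
dm/m = −Q_out dt/(V₀ + 44.0800 t); integrating gives ln(m/m₀) = −(Q_out/(Q_in−Q_out)) ln(V/V₀).
m = m₀ (V₀/V)^(Q_out/(Q_in−Q_out)) = 38.10 × (762.9/1222.65)^(1.21892) = 21.4411 g.
C = m/V = 21.4411/1222.65 = 0.0175365 g/gal.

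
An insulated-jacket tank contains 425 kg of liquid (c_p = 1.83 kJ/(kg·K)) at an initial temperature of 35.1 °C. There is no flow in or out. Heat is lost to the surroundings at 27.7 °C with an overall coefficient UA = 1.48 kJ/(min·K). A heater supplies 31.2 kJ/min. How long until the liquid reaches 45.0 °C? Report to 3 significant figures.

M c_p dT/dt = −UA(T − T_amb) + Q̇.
τ = M c_p/UA = 525.51 min; T_ss = T_amb + Q̇/UA = 27.7 + 31.2/1.48 = 48.781 °C.
T(t) = T_ss + (T₀ − T_ss)e^(−t/τ); set T = 45.0:
t = −τ ln[(T − T_ss)/(T₀ − T_ss)] = −525.51 · ln(0.27637) = 675.80 min.

676 min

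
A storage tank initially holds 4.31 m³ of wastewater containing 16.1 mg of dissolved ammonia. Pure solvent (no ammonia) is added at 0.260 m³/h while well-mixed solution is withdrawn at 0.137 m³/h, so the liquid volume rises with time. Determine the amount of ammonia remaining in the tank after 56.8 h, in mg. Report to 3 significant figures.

5.50 mg

Let m(t) be the amount of ammonia. Volume: V(t) = V₀ + (Q_in − Q_out) t = 4.31 + 0.12300 t; V(56.8) = 11.296 m³.
Solute balance: dm/dt = 0 − Q_out C = −Q_out m/V(t).
dm/m = −Q_out dt/(V₀ + 0.12300 t); integrating gives ln(m/m₀) = −(Q_out/(Q_in−Q_out)) ln(V/V₀).
m = m₀ (V₀/V)^(Q_out/(Q_in−Q_out)) = 16.1 × (4.31/11.296)^(1.1138) = 5.5047 mg.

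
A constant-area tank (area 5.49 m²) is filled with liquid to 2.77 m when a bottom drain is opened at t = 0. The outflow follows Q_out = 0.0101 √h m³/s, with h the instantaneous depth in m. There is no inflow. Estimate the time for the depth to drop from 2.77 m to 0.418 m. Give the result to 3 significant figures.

Unsteady balance on liquid volume: A dh/dt = −0.0101 √h.
∫ h^(−1/2) dh = −(0.0101/A) ∫ dt, giving 2√h = 2√h₀ − (0.0101/A) t.
t = 2A(√h₀ − √h)/0.0101 = 2·5.49·(√2.77 − √0.418)/0.0101
  = 10.980 × (1.6643 − 0.64653) / 0.0101 = 1106.5 s.

1110 s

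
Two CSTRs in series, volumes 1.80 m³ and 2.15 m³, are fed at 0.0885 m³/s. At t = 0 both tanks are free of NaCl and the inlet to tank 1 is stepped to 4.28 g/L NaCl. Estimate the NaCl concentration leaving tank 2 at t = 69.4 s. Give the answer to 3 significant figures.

3.50 g/L

Time constants: τᵢ = Vᵢ/Q for each well-mixed tank.
τ₁ = 1.80/0.0885 = 20.339 s; τ₂ = 2.15/0.0885 = 24.294 s.
Tank 1: C₁ = C_in(1 − e^(−t/τ₁)). Tank 2 (τ₁ ≠ τ₂): C₂ = C_in[1 − (τ₁ e^(−t/τ₁) − τ₂ e^(−t/τ₂))/(τ₁ − τ₂)].
At t = 69.4: e^(−t/τ₁) = 0.032970, e^(−t/τ₂) = 0.057458.
C₂ = 4.28·[1 − (20.339·0.032970 − 24.294·0.057458)/(-3.9548)] = 4.28·0.81660 = 3.4951 g/L.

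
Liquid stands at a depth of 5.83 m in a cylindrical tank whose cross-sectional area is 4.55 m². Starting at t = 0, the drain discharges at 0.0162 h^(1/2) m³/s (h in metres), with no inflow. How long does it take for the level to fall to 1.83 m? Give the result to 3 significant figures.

596 s

A dh/dt = −Q_out = −0.0162 √h.
This is separable: 2 d(√h)/dt = −0.0162/A, so √h = √h₀ − (0.0162/(2A)) t.
t = 2A(√h₀ − √h)/0.0162 = 2·4.55·(√5.83 − √1.83)/0.0162
  = 9.1000 × (2.4145 − 1.3528) / 0.0162 = 596.42 s.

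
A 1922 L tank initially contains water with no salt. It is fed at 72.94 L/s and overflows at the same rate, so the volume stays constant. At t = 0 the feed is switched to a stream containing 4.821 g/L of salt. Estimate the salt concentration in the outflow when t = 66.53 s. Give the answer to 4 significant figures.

4.435 g/L

Transient balance on the dissolved component: V dC/dt = Q(C_in − C).
Rewrite as dC/dt + C/τ = C_in/τ, τ = V/Q = 26.3504 s.
C approaches C_in exponentially: C(t) = C_in + (C₀ − C_in) e^(−t/τ).
C(66.53) = 4.821 + (0 − 4.821)·e^(−66.53/26.3504) = 4.821 + (-4.82100)·0.0800730 = 4.43497 g/L.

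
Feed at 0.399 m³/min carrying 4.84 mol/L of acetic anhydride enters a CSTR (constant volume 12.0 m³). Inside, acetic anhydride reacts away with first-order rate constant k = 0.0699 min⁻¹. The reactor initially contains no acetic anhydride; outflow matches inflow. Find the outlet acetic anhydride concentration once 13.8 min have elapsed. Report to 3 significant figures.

1.18 mol/L

Species balance: V dC/dt = Q C_in − Q C − k V C.
This is linear with rate a = Q/V + k = 0.10315 min⁻¹.
C_ss = Q C_in/(Q + kV) = 1.5602 mol/L; C(t) = C_ss + (C₀ − C_ss) e^(−a t).
C(13.8) = 1.5602 + (-1.5602)·e^(−0.10315·13.8) = 1.5602 + (-1.5602)·0.24088 = 1.1844 mol/L.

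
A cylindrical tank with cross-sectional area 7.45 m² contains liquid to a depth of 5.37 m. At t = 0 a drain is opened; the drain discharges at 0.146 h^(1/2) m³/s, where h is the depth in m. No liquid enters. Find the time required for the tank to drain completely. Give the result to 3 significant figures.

236 s

Unsteady balance on liquid volume: A dh/dt = −0.146 √h.
∫ h^(−1/2) dh = −(0.146/A) ∫ dt, giving 2√h = 2√h₀ − (0.146/A) t.
Tank is empty when √h = 0: t_empty = 2A√h₀/0.146.
t_empty = 2·7.45·√5.37/0.146 = 14.900·2.3173/0.146 = 236.49 s.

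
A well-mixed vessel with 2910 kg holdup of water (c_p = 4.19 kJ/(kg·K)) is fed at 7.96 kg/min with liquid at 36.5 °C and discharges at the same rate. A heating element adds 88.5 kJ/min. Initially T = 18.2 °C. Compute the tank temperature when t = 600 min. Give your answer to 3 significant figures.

Heat balance on the well-mixed liquid: M c_p dT/dt = ṁ c_p (T_in − T) + 88.5.
τ = M/ṁ = 365.58 min; T_ss = T_in + Q̇/(ṁ c_p) = 36.5 + 88.5/(7.96·4.19) = 39.153 °C.
Solution: T(t) = T_ss + (T₀ − T_ss) e^(−t/τ).
T(600) = 39.153 + (-20.953)·e^(−600/365.58) = 39.153 + (-20.953)·0.19374 = 35.094 °C.

35.1 °C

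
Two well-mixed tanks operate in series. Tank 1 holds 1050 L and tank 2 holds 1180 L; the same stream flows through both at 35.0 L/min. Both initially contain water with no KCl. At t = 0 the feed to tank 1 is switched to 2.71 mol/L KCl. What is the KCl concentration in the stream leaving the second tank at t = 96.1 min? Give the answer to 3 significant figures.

2.18 mol/L

Species balance on tank i: dCᵢ/dt = (Cᵢ₋₁ − Cᵢ)/τᵢ with τᵢ = Vᵢ/Q.
τ₁ = 1050/35.0 = 30.000 min; τ₂ = 1180/35.0 = 33.714 min.
Solving the cascade with C₁(0)=C₂(0)=0 gives C₂(t) = C_in[1 − (τ₁ e^(−t/τ₁) − τ₂ e^(−t/τ₂))/(τ₁ − τ₂)].
At t = 96.1: e^(−t/τ₁) = 0.040627, e^(−t/τ₂) = 0.057820.
C₂ = 2.71·[1 − (30.000·0.040627 − 33.714·0.057820)/(-3.7143)] = 2.71·0.80331 = 2.1770 mol/L.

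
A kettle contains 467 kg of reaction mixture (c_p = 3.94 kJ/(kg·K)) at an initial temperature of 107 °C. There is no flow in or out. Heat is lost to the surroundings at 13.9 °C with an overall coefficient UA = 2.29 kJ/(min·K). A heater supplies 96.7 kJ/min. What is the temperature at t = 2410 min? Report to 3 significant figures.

58.7 °C

M c_p dT/dt = −UA(T − T_amb) + Q̇.
dT/dt = (T_ss − T)/τ with T_ss = T_amb + Q̇/UA = 13.9 + 96.7/2.29 = 56.127 °C, τ = M c_p/UA = 467·3.94/2.29 = 803.48 min.
T approaches T_ss exponentially: T(t) = T_ss + (T₀ − T_ss) e^(−t/τ).
T(2410) = 56.127 + (50.873)·0.049815 = 58.661 °C.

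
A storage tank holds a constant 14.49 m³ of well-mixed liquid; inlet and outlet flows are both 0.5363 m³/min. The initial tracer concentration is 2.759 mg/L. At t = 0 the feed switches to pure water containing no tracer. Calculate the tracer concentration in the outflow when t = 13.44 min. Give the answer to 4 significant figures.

1.678 mg/L

Unsteady species balance (constant V, well mixed): V dC/dt = Q(C_in − C).
Rewrite as dC/dt + C/τ = C_in/τ, τ = V/Q = 27.0185 min.
C approaches C_in exponentially: C(t) = C_in + (C₀ − C_in) e^(−t/τ).
C(13.44) = 0 + (2.759 − 0)·e^(−13.44/27.0185) = 0 + (2.75900)·0.608087 = 1.67771 mg/L.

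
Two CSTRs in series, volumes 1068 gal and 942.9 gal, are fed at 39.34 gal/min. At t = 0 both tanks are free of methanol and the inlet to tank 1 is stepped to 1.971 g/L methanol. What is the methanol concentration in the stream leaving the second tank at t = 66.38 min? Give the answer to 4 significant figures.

1.443 g/L

Each tank obeys Vᵢ dCᵢ/dt = Q(Cᵢ₋₁ − Cᵢ), so τᵢ = Vᵢ/Q.
τ₁ = 1068/39.34 = 27.1479 min; τ₂ = 942.9/39.34 = 23.9680 min.
Tank 1: C₁ = C_in(1 − e^(−t/τ₁)). Tank 2 (τ₁ ≠ τ₂): C₂ = C_in[1 − (τ₁ e^(−t/τ₁) − τ₂ e^(−t/τ₂))/(τ₁ − τ₂)].
At t = 66.38: e^(−t/τ₁) = 0.0867156, e^(−t/τ₂) = 0.0626915.
C₂ = 1.971·[1 − (27.1479·0.0867156 − 23.9680·0.0626915)/(3.17997)] = 1.971·0.732210 = 1.44319 g/L.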